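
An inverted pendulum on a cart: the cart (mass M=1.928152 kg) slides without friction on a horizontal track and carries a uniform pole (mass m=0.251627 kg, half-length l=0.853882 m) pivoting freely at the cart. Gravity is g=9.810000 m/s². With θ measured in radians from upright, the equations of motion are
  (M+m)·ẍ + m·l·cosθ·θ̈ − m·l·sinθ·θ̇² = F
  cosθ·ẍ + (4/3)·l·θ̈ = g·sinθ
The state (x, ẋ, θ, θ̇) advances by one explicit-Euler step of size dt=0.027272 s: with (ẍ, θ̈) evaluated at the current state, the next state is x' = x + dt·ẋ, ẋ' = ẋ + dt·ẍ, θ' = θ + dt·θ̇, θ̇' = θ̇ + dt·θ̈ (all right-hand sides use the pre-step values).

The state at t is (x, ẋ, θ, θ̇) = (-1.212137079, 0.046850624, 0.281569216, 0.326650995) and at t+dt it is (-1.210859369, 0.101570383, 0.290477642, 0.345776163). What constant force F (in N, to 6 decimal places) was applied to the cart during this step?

F = 4.511978 N

ẍ = (ẋ'−ẋ)/dt = (0.101570383−0.046850624)/0.027272 = 2.006445
θ̈ = (θ̇'−θ̇)/dt = (0.345776163−0.326650995)/0.027272 = 0.701275
sinθ=0.277863, cosθ=0.960621
F = (M+m)·ẍ + m·l·cosθ·θ̈ − m·l·sinθ·θ̇² = 4.373606 + 0.144742 − 0.006370 = 4.511978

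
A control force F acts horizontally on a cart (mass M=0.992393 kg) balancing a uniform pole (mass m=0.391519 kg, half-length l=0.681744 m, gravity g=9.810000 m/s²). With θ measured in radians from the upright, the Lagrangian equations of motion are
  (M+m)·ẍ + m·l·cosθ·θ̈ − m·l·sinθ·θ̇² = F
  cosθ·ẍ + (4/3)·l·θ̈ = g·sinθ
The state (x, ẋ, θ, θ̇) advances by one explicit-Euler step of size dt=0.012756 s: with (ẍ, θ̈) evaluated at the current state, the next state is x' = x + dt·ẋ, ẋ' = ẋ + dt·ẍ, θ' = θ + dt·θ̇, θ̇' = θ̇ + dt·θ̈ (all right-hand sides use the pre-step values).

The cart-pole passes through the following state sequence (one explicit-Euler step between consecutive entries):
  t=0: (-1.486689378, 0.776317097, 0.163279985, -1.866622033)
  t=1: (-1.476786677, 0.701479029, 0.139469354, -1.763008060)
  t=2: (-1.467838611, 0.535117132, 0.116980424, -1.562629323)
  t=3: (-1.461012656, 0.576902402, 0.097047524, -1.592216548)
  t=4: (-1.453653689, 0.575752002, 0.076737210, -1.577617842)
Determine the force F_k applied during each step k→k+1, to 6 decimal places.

F_0 = -6.131183 N
F_1 = -14.011956 N
F_2 = 3.842386 N
F_3 = 0.113662 N

step 0→1:
  ẍ = (ẋ'−ẋ)/dt = (0.701479029−0.776317097)/0.012756 = -5.866891
  θ̈ = (θ̇'−θ̇)/dt = (-1.763008060−-1.866622033)/0.012756 = 8.122764
  sinθ=0.162555, cosθ=0.986699
  F = (M+m)·ẍ + m·l·cosθ·θ̈ − m·l·sinθ·θ̇² = -8.119262 + 2.139256 − 0.151178 = -6.131183
step 1→2:
  ẍ = (ẋ'−ẋ)/dt = (0.535117132−0.701479029)/0.012756 = -13.041855
  θ̈ = (θ̇'−θ̇)/dt = (-1.562629323−-1.763008060)/0.012756 = 15.708587
  sinθ=0.139018, cosθ=0.990290
  F = (M+m)·ẍ + m·l·cosθ·θ̈ − m·l·sinθ·θ̇² = -18.048779 + 4.152156 − 0.115333 = -14.011956
step 2→3:
  ẍ = (ẋ'−ẋ)/dt = (0.576902402−0.535117132)/0.012756 = 3.275735
  θ̈ = (θ̇'−θ̇)/dt = (-1.592216548−-1.562629323)/0.012756 = -2.319475
  sinθ=0.116714, cosθ=0.993166
  F = (M+m)·ẍ + m·l·cosθ·θ̈ − m·l·sinθ·θ̇² = 4.533328 + -0.614873 − 0.076069 = 3.842386
step 3→4:
  ẍ = (ẋ'−ẋ)/dt = (0.575752002−0.576902402)/0.012756 = -0.090185
  θ̈ = (θ̇'−θ̇)/dt = (-1.577617842−-1.592216548)/0.012756 = 1.144458
  sinθ=0.096895, cosθ=0.995295
  F = (M+m)·ẍ + m·l·cosθ·θ̈ − m·l·sinθ·θ̇² = -0.124808 + 0.304036 − 0.065566 = 0.113662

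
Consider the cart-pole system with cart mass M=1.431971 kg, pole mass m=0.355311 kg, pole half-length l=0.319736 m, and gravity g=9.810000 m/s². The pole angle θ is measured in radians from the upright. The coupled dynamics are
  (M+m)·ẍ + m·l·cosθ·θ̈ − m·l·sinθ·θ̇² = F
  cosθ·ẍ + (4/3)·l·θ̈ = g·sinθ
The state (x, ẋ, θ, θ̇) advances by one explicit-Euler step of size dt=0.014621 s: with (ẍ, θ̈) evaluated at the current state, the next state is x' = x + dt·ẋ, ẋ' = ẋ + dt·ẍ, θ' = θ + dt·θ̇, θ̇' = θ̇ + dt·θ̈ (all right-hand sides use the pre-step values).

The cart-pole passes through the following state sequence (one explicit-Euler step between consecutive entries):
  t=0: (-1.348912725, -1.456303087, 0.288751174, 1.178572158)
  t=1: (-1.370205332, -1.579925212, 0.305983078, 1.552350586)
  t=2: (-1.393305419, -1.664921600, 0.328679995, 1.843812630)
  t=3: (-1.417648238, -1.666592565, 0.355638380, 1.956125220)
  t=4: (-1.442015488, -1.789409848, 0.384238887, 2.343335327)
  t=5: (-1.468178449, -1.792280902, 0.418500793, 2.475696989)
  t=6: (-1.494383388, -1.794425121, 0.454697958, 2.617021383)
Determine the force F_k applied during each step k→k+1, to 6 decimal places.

step 0→1:
  ẍ = (ẋ'−ẋ)/dt = (-1.579925212−-1.456303087)/0.014621 = -8.455107
  θ̈ = (θ̇'−θ̇)/dt = (1.552350586−1.178572158)/0.014621 = 25.564491
  sinθ=0.284755, cosθ=0.958600
  F = (M+m)·ẍ + m·l·cosθ·θ̈ − m·l·sinθ·θ̇² = -15.111661 + 2.784036 − 0.044935 = -12.372560
step 1→2:
  ẍ = (ẋ'−ẋ)/dt = (-1.664921600−-1.579925212)/0.014621 = -5.813309
  θ̈ = (θ̇'−θ̇)/dt = (1.843812630−1.552350586)/0.014621 = 19.934481
  sinθ=0.301231, cosθ=0.953551
  F = (M+m)·ẍ + m·l·cosθ·θ̈ − m·l·sinθ·θ̇² = -10.390022 + 2.159480 − 0.082467 = -8.313009
step 2→3:
  ẍ = (ẋ'−ẋ)/dt = (-1.666592565−-1.664921600)/0.014621 = -0.114285
  θ̈ = (θ̇'−θ̇)/dt = (1.956125220−1.843812630)/0.014621 = 7.681594
  sinθ=0.322794, cosθ=0.946469
  F = (M+m)·ẍ + m·l·cosθ·θ̈ − m·l·sinθ·θ̇² = -0.204260 + 0.825958 − 0.124669 = 0.497029
step 3→4:
  ẍ = (ẋ'−ẋ)/dt = (-1.789409848−-1.666592565)/0.014621 = -8.400060
  θ̈ = (θ̇'−θ̇)/dt = (2.343335327−1.956125220)/0.014621 = 26.483148
  sinθ=0.348189, cosθ=0.937424
  F = (M+m)·ẍ + m·l·cosθ·θ̈ − m·l·sinθ·θ̇² = -15.013277 + 2.820370 − 0.151359 = -12.344266
step 4→5:
  ẍ = (ẋ'−ẋ)/dt = (-1.792280902−-1.789409848)/0.014621 = -0.196365
  θ̈ = (θ̇'−θ̇)/dt = (2.475696989−2.343335327)/0.014621 = 9.052846
  sinθ=0.374854, cosθ=0.927084
  F = (M+m)·ẍ + m·l·cosθ·θ̈ − m·l·sinθ·θ̇² = -0.350960 + 0.953464 − 0.233846 = 0.368658
step 5→6:
  ẍ = (ẋ'−ẋ)/dt = (-1.794425121−-1.792280902)/0.014621 = -0.146653
  θ̈ = (θ̇'−θ̇)/dt = (2.617021383−2.475696989)/0.014621 = 9.665850
  sinθ=0.406391, cosθ=0.913699
  F = (M+m)·ẍ + m·l·cosθ·θ̈ − m·l·sinθ·θ̇² = -0.262111 + 1.003329 − 0.282969 = 0.458249

F_0 = -12.372560 N
F_1 = -8.313009 N
F_2 = 0.497029 N
F_3 = -12.344266 N
F_4 = 0.368658 N
F_5 = 0.458249 N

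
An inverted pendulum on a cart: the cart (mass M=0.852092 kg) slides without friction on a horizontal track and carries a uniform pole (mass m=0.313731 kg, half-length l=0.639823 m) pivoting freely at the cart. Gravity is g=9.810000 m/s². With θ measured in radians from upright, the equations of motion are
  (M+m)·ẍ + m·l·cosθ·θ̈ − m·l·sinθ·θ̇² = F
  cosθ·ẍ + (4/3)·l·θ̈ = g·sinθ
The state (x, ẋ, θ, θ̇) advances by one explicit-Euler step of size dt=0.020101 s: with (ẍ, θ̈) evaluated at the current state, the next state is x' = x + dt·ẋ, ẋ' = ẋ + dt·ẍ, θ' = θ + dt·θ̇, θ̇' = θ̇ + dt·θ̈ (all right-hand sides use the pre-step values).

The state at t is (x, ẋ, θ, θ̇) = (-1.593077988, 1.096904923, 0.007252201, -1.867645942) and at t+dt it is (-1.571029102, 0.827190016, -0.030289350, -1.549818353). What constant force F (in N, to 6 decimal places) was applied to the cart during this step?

F = -12.474271 N

ẍ = (ẋ'−ẋ)/dt = (0.827190016−1.096904923)/0.020101 = -13.417985
θ̈ = (θ̇'−θ̇)/dt = (-1.549818353−-1.867645942)/0.020101 = 15.811531
sinθ=0.007252, cosθ=0.999974
F = (M+m)·ẍ + m·l·cosθ·θ̈ − m·l·sinθ·θ̇² = -15.642995 + 3.173802 − 0.005078 = -12.474271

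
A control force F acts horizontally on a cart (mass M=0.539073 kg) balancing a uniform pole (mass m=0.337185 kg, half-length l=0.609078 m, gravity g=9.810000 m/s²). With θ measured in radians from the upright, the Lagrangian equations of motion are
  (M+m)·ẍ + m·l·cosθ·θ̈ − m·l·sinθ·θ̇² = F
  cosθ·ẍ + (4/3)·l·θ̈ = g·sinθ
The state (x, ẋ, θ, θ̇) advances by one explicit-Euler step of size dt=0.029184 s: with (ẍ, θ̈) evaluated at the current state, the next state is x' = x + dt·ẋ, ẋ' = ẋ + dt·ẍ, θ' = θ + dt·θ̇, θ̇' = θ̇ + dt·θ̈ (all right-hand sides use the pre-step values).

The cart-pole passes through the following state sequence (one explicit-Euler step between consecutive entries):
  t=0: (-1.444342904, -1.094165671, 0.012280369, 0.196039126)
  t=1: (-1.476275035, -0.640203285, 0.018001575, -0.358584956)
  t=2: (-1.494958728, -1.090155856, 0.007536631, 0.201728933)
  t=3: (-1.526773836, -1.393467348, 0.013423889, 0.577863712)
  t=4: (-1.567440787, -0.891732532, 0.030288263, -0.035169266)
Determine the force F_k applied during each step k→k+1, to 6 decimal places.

step 0→1:
  ẍ = (ẋ'−ẋ)/dt = (-0.640203285−-1.094165671)/0.029184 = 15.555180
  θ̈ = (θ̇'−θ̇)/dt = (-0.358584956−0.196039126)/0.029184 = -19.004389
  sinθ=0.012280, cosθ=0.999925
  F = (M+m)·ẍ + m·l·cosθ·θ̈ − m·l·sinθ·θ̇² = 13.630351 + -3.902674 − 0.000097 = 9.727580
step 1→2:
  ẍ = (ẋ'−ẋ)/dt = (-1.090155856−-0.640203285)/0.029184 = -15.417783
  θ̈ = (θ̇'−θ̇)/dt = (0.201728933−-0.358584956)/0.029184 = 19.199352
  sinθ=0.018001, cosθ=0.999838
  F = (M+m)·ẍ + m·l·cosθ·θ̈ − m·l·sinθ·θ̇² = -13.509955 + 3.942370 − 0.000475 = -9.568061
step 2→3:
  ẍ = (ẋ'−ẋ)/dt = (-1.393467348−-1.090155856)/0.029184 = -10.393075
  θ̈ = (θ̇'−θ̇)/dt = (0.577863712−0.201728933)/0.029184 = 12.888390
  sinθ=0.007537, cosθ=0.999972
  F = (M+m)·ẍ + m·l·cosθ·θ̈ − m·l·sinθ·θ̇² = -9.107015 + 2.646839 − 0.000063 = -6.460239
step 3→4:
  ẍ = (ẋ'−ẋ)/dt = (-0.891732532−-1.393467348)/0.029184 = 17.192120
  θ̈ = (θ̇'−θ̇)/dt = (-0.035169266−0.577863712)/0.029184 = -21.005790
  sinθ=0.013423, cosθ=0.999910
  F = (M+m)·ẍ + m·l·cosθ·θ̈ − m·l·sinθ·θ̇² = 15.064732 + -4.313612 − 0.000921 = 10.750200

F_0 = 9.727580 N
F_1 = -9.568061 N
F_2 = -6.460239 N
F_3 = 10.750200 N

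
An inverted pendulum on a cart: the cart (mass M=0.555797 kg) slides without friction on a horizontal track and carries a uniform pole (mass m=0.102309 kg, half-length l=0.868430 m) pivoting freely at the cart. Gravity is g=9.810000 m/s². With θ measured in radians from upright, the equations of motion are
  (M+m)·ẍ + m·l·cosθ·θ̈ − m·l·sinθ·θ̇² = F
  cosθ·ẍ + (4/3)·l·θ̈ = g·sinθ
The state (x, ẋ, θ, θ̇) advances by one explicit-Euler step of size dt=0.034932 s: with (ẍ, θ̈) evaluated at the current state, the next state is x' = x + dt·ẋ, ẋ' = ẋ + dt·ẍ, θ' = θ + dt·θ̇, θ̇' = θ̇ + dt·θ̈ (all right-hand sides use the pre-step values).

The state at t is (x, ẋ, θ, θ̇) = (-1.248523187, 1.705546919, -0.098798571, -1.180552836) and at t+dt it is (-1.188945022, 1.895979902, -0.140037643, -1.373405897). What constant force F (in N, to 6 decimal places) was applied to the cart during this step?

F = 3.111779 N

ẍ = (ẋ'−ẋ)/dt = (1.895979902−1.705546919)/0.034932 = 5.451534
θ̈ = (θ̇'−θ̇)/dt = (-1.373405897−-1.180552836)/0.034932 = -5.520814
sinθ=-0.098638, cosθ=0.995123
F = (M+m)·ẍ + m·l·cosθ·θ̈ − m·l·sinθ·θ̇² = 3.587687 + -0.488122 − -0.012214 = 3.111779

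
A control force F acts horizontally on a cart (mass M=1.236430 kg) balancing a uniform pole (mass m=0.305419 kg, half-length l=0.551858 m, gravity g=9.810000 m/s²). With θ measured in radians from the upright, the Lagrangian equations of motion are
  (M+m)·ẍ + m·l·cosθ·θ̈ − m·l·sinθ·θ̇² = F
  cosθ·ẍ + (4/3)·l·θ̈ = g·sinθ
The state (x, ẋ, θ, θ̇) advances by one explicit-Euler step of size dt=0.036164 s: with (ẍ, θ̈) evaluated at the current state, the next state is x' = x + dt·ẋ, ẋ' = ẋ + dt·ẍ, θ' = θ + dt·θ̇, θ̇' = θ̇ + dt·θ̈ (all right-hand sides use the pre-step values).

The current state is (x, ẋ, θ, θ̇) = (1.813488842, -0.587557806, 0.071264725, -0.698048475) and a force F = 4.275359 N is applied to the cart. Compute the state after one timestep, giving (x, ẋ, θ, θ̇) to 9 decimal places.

(1.792240402, -0.474117966, 0.046020500, -0.817496039)

sinθ=0.071204419, cosθ=0.997461744
temp = (F + m·l·θ̇²·sinθ)/(M+m) = (4.275359 + 0.005847921)/1.541849 = 2.776670686
θ̈ = (g·sinθ − cosθ·temp)/(l·(4/3 − m·cos²θ/(M+m))) = -3.302941145
ẍ = temp − m·l·θ̈·cosθ/(M+m) = 3.136816718
Euler: x'=1.813488842+0.036164·-0.587557806=1.792240402, ẋ'=-0.587557806+0.036164·3.136816718=-0.474117966
       θ'=0.071264725+0.036164·-0.698048475=0.046020500, θ̇'=-0.698048475+0.036164·-3.302941145=-0.817496039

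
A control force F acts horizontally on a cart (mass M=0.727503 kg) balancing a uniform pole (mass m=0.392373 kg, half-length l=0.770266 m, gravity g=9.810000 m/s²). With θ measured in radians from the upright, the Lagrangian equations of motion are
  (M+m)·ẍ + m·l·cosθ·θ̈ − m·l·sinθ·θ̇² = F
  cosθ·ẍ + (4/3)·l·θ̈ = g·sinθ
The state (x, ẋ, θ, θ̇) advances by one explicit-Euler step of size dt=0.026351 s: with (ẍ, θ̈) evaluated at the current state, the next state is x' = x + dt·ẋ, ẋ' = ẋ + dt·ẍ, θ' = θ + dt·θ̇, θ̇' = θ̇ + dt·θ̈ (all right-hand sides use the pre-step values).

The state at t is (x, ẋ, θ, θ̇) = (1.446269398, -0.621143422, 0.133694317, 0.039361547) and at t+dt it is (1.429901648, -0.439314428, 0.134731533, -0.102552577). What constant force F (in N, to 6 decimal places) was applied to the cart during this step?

F = 6.114231 N

ẍ = (ẋ'−ẋ)/dt = (-0.439314428−-0.621143422)/0.026351 = 6.900269
θ̈ = (θ̇'−θ̇)/dt = (-0.102552577−0.039361547)/0.026351 = -5.385531
sinθ=0.133296, cosθ=0.991076
F = (M+m)·ẍ + m·l·cosθ·θ̈ − m·l·sinθ·θ̇² = 7.727446 + -1.613152 − 0.000062 = 6.114231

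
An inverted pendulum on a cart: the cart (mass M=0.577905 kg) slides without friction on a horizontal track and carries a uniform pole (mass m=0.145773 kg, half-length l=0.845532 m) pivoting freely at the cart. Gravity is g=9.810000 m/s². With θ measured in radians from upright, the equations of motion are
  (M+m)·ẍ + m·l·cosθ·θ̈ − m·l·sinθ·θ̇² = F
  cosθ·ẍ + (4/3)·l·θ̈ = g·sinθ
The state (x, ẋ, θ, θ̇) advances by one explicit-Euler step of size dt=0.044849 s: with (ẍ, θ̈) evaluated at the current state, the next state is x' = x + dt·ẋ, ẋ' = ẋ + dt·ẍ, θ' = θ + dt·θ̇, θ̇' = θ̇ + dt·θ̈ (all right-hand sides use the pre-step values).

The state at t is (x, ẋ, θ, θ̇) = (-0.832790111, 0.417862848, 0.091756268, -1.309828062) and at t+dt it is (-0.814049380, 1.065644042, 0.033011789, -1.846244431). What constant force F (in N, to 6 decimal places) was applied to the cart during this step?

ẍ = (ẋ'−ẋ)/dt = (1.065644042−0.417862848)/0.044849 = 14.443604
θ̈ = (θ̇'−θ̇)/dt = (-1.846244431−-1.309828062)/0.044849 = -11.960498
sinθ=0.091628, cosθ=0.995793
F = (M+m)·ẍ + m·l·cosθ·θ̈ − m·l·sinθ·θ̇² = 10.452518 + -1.467999 − 0.019376 = 8.965144

F = 8.965144 N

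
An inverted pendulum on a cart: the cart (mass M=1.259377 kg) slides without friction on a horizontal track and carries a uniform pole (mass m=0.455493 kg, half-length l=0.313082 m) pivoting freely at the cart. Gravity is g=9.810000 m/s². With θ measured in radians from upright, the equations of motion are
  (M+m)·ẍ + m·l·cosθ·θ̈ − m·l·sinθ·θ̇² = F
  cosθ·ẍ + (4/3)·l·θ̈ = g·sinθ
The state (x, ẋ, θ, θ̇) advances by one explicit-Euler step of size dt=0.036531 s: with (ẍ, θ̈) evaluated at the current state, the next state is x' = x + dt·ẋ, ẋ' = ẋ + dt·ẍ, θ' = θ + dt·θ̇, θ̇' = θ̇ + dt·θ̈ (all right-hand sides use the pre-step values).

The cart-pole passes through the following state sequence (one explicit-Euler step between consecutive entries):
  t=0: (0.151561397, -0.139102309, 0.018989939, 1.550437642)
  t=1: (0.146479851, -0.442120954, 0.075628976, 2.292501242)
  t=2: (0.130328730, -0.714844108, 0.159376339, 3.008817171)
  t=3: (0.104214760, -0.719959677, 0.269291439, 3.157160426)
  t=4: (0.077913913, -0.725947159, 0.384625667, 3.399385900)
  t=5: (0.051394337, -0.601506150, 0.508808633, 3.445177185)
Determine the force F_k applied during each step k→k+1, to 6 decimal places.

step 0→1:
  ẍ = (ẋ'−ẋ)/dt = (-0.442120954−-0.139102309)/0.036531 = -8.294836
  θ̈ = (θ̇'−θ̇)/dt = (2.292501242−1.550437642)/0.036531 = 20.313257
  sinθ=0.018989, cosθ=0.999820
  F = (M+m)·ẍ + m·l·cosθ·θ̈ − m·l·sinθ·θ̇² = -14.224565 + 2.896283 − 0.006509 = -11.334791
step 1→2:
  ẍ = (ẋ'−ẋ)/dt = (-0.714844108−-0.442120954)/0.036531 = -7.465527
  θ̈ = (θ̇'−θ̇)/dt = (3.008817171−2.292501242)/0.036531 = 19.608440
  sinθ=0.075557, cosθ=0.997141
  F = (M+m)·ẍ + m·l·cosθ·θ̈ − m·l·sinθ·θ̇² = -12.802408 + 2.788301 − 0.056628 = -10.070735
step 2→3:
  ẍ = (ẋ'−ẋ)/dt = (-0.719959677−-0.714844108)/0.036531 = -0.140034
  θ̈ = (θ̇'−θ̇)/dt = (3.157160426−3.008817171)/0.036531 = 4.060750
  sinθ=0.158702, cosθ=0.987326
  F = (M+m)·ẍ + m·l·cosθ·θ̈ − m·l·sinθ·θ̇² = -0.240140 + 0.571751 − 0.204887 = 0.126724
step 3→4:
  ẍ = (ẋ'−ẋ)/dt = (-0.725947159−-0.719959677)/0.036531 = -0.163901
  θ̈ = (θ̇'−θ̇)/dt = (3.399385900−3.157160426)/0.036531 = 6.630683
  sinθ=0.266048, cosθ=0.963960
  F = (M+m)·ẍ + m·l·cosθ·θ̈ − m·l·sinθ·θ̇² = -0.281070 + 0.911501 − 0.378176 = 0.252255
step 4→5:
  ẍ = (ẋ'−ẋ)/dt = (-0.601506150−-0.725947159)/0.036531 = 3.406450
  θ̈ = (θ̇'−θ̇)/dt = (3.445177185−3.399385900)/0.036531 = 1.253491
  sinθ=0.375212, cosθ=0.926939
  F = (M+m)·ẍ + m·l·cosθ·θ̈ − m·l·sinθ·θ̇² = 5.841618 + 0.165696 − 0.618326 = 5.388988

F_0 = -11.334791 N
F_1 = -10.070735 N
F_2 = 0.126724 N
F_3 = 0.252255 N
F_4 = 5.388988 N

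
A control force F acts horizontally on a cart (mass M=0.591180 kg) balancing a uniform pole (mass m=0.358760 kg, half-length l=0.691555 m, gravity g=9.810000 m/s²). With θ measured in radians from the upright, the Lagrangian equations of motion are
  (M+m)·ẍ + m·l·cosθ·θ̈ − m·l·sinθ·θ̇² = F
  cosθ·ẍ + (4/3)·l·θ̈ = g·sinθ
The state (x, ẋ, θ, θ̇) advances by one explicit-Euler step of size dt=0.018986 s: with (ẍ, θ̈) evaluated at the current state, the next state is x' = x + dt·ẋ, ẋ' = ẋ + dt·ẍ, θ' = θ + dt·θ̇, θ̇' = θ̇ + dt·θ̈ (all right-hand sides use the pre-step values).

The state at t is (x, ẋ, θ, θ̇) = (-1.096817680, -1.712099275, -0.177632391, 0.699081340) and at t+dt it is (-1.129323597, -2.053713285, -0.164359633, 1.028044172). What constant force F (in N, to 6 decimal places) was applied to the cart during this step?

F = -12.839664 N

ẍ = (ẋ'−ẋ)/dt = (-2.053713285−-1.712099275)/0.018986 = -17.992943
θ̈ = (θ̇'−θ̇)/dt = (1.028044172−0.699081340)/0.018986 = 17.326600
sinθ=-0.176700, cosθ=0.984265
F = (M+m)·ẍ + m·l·cosθ·θ̈ − m·l·sinθ·θ̇² = -17.092216 + 4.231127 − -0.021425 = -12.839664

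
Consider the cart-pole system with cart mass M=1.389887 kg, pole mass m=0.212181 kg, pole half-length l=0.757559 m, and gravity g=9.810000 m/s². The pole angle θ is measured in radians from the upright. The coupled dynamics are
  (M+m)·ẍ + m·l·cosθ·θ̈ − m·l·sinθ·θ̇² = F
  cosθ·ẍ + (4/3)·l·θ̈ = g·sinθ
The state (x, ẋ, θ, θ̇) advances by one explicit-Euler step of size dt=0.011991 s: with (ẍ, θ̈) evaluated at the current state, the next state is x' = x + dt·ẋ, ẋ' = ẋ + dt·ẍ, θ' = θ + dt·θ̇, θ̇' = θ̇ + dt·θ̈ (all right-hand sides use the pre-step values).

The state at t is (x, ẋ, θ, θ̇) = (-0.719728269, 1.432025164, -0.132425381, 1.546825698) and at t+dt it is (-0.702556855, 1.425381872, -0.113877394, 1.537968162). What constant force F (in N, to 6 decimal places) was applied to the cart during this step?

ẍ = (ẋ'−ẋ)/dt = (1.425381872−1.432025164)/0.011991 = -0.554023
θ̈ = (θ̇'−θ̇)/dt = (1.537968162−1.546825698)/0.011991 = -0.738682
sinθ=-0.132039, cosθ=0.991245
F = (M+m)·ẍ + m·l·cosθ·θ̈ − m·l·sinθ·θ̇² = -0.887583 + -0.117696 − -0.050782 = -0.954497

F = -0.954497 N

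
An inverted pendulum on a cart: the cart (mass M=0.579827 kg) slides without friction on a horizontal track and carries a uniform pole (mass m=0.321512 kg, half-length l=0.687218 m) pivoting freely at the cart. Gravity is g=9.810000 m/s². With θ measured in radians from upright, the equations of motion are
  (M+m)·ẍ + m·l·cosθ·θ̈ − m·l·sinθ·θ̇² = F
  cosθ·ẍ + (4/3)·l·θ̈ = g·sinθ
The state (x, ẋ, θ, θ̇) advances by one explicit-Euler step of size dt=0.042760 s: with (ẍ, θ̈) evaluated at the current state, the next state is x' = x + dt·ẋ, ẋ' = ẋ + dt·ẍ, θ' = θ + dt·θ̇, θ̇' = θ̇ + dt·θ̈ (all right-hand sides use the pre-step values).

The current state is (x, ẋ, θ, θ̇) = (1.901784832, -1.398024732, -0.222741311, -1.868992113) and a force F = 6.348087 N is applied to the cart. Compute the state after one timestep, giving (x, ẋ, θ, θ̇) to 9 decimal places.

(1.842005294, -0.972491740, -0.302659414, -2.423056784)

sinθ=-0.220904038, cosθ=0.975295548
temp = (F + m·l·θ̇²·sinθ)/(M+m) = (6.348087 + -0.170494473)/0.901339 = 6.853794773
θ̈ = (g·sinθ − cosθ·temp)/(l·(4/3 − m·cos²θ/(M+m))) = -12.957546094
ẍ = temp − m·l·θ̈·cosθ/(M+m) = 9.951660247
Euler: x'=1.901784832+0.042760·-1.398024732=1.842005294, ẋ'=-1.398024732+0.042760·9.951660247=-0.972491740
       θ'=-0.222741311+0.042760·-1.868992113=-0.302659414, θ̇'=-1.868992113+0.042760·-12.957546094=-2.423056784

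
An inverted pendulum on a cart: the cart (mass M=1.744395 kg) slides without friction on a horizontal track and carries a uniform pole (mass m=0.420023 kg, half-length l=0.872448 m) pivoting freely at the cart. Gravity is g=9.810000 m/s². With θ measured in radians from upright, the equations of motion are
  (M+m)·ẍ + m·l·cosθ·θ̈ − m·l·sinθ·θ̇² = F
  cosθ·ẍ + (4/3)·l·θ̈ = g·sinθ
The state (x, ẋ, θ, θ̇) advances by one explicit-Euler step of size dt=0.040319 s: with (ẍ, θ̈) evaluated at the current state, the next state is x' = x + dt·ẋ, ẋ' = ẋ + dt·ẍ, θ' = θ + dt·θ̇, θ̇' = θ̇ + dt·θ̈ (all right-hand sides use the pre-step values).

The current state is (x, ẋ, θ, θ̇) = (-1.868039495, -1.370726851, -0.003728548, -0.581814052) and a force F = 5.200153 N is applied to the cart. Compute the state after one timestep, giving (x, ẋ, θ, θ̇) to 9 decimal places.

sinθ=-0.003728539, cosθ=0.999993049
temp = (F + m·l·θ̇²·sinθ)/(M+m) = (5.200153 + -0.000462509)/2.164418 = 2.402350420
θ̈ = (g·sinθ − cosθ·temp)/(l·(4/3 − m·cos²θ/(M+m))) = -2.453729526
ẍ = temp − m·l·θ̈·cosθ/(M+m) = 2.817777839
Euler: x'=-1.868039495+0.040319·-1.370726851=-1.923305831, ẋ'=-1.370726851+0.040319·2.817777839=-1.257116866
       θ'=-0.003728548+0.040319·-0.581814052=-0.027186709, θ̇'=-0.581814052+0.040319·-2.453729526=-0.680745973

(-1.923305831, -1.257116866, -0.027186709, -0.680745973)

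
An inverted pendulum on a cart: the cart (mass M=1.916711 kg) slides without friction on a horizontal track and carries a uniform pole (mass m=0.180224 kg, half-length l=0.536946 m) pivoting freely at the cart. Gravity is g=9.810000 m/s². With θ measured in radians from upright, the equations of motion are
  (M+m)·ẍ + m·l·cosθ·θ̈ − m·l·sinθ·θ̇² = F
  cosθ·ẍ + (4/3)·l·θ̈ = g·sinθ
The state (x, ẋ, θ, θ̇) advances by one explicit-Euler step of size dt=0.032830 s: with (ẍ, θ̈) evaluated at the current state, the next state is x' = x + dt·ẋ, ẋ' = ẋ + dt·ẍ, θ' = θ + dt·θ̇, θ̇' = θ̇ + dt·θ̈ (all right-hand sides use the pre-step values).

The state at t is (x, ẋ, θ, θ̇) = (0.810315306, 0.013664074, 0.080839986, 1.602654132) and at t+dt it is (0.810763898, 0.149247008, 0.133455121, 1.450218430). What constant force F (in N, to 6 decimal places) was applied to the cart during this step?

F = 8.192097 N

ẍ = (ẋ'−ẋ)/dt = (0.149247008−0.013664074)/0.032830 = 4.129849
θ̈ = (θ̇'−θ̇)/dt = (1.450218430−1.602654132)/0.032830 = -4.643183
sinθ=0.080752, cosθ=0.996734
F = (M+m)·ẍ + m·l·cosθ·θ̈ − m·l·sinθ·θ̇² = 8.660024 + -0.447856 − 0.020071 = 8.192097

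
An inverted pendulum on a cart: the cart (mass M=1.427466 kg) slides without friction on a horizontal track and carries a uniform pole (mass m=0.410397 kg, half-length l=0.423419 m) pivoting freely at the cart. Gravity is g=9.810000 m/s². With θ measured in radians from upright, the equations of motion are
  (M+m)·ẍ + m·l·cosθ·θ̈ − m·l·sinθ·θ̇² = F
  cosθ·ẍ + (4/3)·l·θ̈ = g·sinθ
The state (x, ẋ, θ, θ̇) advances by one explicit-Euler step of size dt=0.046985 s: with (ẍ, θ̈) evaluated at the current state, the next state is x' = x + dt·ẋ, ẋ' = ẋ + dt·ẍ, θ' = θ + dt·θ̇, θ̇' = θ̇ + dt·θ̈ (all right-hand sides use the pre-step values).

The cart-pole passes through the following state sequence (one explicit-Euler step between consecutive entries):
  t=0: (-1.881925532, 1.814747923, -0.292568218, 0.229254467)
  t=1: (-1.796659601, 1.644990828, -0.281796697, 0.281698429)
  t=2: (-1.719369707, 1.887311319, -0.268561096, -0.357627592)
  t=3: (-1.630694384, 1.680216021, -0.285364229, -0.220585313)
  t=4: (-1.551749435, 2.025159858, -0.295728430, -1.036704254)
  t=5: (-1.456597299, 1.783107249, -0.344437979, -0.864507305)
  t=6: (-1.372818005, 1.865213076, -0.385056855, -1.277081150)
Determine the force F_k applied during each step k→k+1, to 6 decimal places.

step 0→1:
  ẍ = (ẋ'−ẋ)/dt = (1.644990828−1.814747923)/0.046985 = -3.613006
  θ̈ = (θ̇'−θ̇)/dt = (0.281698429−0.229254467)/0.046985 = 1.116185
  sinθ=-0.288412, cosθ=0.957506
  F = (M+m)·ẍ + m·l·cosθ·θ̈ − m·l·sinθ·θ̇² = -6.640210 + 0.185717 − -0.002634 = -6.451859
step 1→2:
  ẍ = (ẋ'−ẋ)/dt = (1.887311319−1.644990828)/0.046985 = 5.157401
  θ̈ = (θ̇'−θ̇)/dt = (-0.357627592−0.281698429)/0.046985 = -13.607024
  sinθ=-0.278082, cosθ=0.960557
  F = (M+m)·ẍ + m·l·cosθ·θ̈ − m·l·sinθ·θ̇² = 9.478597 + -2.271229 − -0.003835 = 7.211202
step 2→3:
  ẍ = (ẋ'−ẋ)/dt = (1.680216021−1.887311319)/0.046985 = -4.407690
  θ̈ = (θ̇'−θ̇)/dt = (-0.220585313−-0.357627592)/0.046985 = 2.916724
  sinθ=-0.265344, cosθ=0.964154
  F = (M+m)·ẍ + m·l·cosθ·θ̈ − m·l·sinθ·θ̇² = -8.100730 + 0.488671 − -0.005897 = -7.606162
step 3→4:
  ẍ = (ẋ'−ẋ)/dt = (2.025159858−1.680216021)/0.046985 = 7.341574
  θ̈ = (θ̇'−θ̇)/dt = (-1.036704254−-0.220585313)/0.046985 = -17.369776
  sinθ=-0.281507, cosθ=0.959559
  F = (M+m)·ẍ + m·l·cosθ·θ̈ − m·l·sinθ·θ̇² = 13.492807 + -2.896280 − -0.002380 = 10.598907
step 4→5:
  ẍ = (ẋ'−ẋ)/dt = (1.783107249−2.025159858)/0.046985 = -5.151700
  θ̈ = (θ̇'−θ̇)/dt = (-0.864507305−-1.036704254)/0.046985 = 3.664935
  sinθ=-0.291437, cosθ=0.956590
  F = (M+m)·ẍ + m·l·cosθ·θ̈ − m·l·sinθ·θ̇² = -9.468118 + 0.609209 − -0.054429 = -8.804480
step 5→6:
  ẍ = (ẋ'−ẋ)/dt = (1.865213076−1.783107249)/0.046985 = 1.747490
  θ̈ = (θ̇'−θ̇)/dt = (-1.277081150−-0.864507305)/0.046985 = -8.780969
  sinθ=-0.337668, cosθ=0.941265
  F = (M+m)·ẍ + m·l·cosθ·θ̈ − m·l·sinθ·θ̇² = 3.211648 + -1.436247 − -0.043853 = 1.819254

F_0 = -6.451859 N
F_1 = 7.211202 N
F_2 = -7.606162 N
F_3 = 10.598907 N
F_4 = -8.804480 N
F_5 = 1.819254 N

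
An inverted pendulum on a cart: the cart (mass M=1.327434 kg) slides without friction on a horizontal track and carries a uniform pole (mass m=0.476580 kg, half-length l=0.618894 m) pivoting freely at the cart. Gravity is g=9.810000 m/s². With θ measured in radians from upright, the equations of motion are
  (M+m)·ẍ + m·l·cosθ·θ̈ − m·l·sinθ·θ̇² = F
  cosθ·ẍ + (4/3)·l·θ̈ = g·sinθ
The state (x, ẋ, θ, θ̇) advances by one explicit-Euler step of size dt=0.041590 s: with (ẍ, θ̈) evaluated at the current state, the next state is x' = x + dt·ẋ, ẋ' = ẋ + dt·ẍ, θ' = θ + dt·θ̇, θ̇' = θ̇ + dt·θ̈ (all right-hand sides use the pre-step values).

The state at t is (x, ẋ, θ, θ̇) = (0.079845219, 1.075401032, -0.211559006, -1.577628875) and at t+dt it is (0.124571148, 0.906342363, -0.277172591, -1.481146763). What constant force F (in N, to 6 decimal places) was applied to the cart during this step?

ẍ = (ẋ'−ẋ)/dt = (0.906342363−1.075401032)/0.041590 = -4.064887
θ̈ = (θ̇'−θ̇)/dt = (-1.481146763−-1.577628875)/0.041590 = 2.319839
sinθ=-0.209984, cosθ=0.977705
F = (M+m)·ẍ + m·l·cosθ·θ̈ − m·l·sinθ·θ̇² = -7.333114 + 0.668987 − -0.154152 = -6.509975

F = -6.509975 N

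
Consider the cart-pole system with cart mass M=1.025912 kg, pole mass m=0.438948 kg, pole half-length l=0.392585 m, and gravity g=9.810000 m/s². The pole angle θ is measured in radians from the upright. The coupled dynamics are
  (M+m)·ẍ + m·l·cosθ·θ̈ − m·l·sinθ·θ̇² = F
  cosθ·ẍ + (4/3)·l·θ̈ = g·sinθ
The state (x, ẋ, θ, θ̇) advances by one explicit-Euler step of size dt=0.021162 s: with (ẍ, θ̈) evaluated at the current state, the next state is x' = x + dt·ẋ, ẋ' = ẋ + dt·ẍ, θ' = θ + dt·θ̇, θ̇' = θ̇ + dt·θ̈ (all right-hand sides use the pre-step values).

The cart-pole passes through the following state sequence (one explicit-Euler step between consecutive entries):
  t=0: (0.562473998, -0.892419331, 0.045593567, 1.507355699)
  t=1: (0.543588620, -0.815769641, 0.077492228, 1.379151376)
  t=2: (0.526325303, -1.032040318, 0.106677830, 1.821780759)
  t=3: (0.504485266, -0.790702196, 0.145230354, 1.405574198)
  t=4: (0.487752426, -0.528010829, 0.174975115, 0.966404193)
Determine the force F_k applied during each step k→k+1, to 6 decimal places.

step 0→1:
  ẍ = (ẋ'−ẋ)/dt = (-0.815769641−-0.892419331)/0.021162 = 3.622044
  θ̈ = (θ̇'−θ̇)/dt = (1.379151376−1.507355699)/0.021162 = -6.058233
  sinθ=0.045578, cosθ=0.998961
  F = (M+m)·ẍ + m·l·cosθ·θ̈ − m·l·sinθ·θ̇² = 5.305787 + -1.042896 − 0.017846 = 4.245045
step 1→2:
  ẍ = (ẋ'−ẋ)/dt = (-1.032040318−-0.815769641)/0.021162 = -10.219766
  θ̈ = (θ̇'−θ̇)/dt = (1.821780759−1.379151376)/0.021162 = 20.916236
  sinθ=0.077415, cosθ=0.996999
  F = (M+m)·ẍ + m·l·cosθ·θ̈ − m·l·sinθ·θ̇² = -14.970526 + 3.593561 − 0.025374 = -11.402339
step 2→3:
  ẍ = (ẋ'−ẋ)/dt = (-0.790702196−-1.032040318)/0.021162 = 11.404315
  θ̈ = (θ̇'−θ̇)/dt = (1.405574198−1.821780759)/0.021162 = -19.667638
  sinθ=0.106476, cosθ=0.994315
  F = (M+m)·ẍ + m·l·cosθ·θ̈ − m·l·sinθ·θ̇² = 16.705725 + -3.369947 − 0.060896 = 13.274882
step 3→4:
  ẍ = (ẋ'−ẋ)/dt = (-0.528010829−-0.790702196)/0.021162 = 12.413353
  θ̈ = (θ̇'−θ̇)/dt = (0.966404193−1.405574198)/0.021162 = -20.752765
  sinθ=0.144720, cosθ=0.989473
  F = (M+m)·ẍ + m·l·cosθ·θ̈ − m·l·sinθ·θ̇² = 18.183824 + -3.538560 − 0.049270 = 14.595994

F_0 = 4.245045 N
F_1 = -11.402339 N
F_2 = 13.274882 N
F_3 = 14.595994 N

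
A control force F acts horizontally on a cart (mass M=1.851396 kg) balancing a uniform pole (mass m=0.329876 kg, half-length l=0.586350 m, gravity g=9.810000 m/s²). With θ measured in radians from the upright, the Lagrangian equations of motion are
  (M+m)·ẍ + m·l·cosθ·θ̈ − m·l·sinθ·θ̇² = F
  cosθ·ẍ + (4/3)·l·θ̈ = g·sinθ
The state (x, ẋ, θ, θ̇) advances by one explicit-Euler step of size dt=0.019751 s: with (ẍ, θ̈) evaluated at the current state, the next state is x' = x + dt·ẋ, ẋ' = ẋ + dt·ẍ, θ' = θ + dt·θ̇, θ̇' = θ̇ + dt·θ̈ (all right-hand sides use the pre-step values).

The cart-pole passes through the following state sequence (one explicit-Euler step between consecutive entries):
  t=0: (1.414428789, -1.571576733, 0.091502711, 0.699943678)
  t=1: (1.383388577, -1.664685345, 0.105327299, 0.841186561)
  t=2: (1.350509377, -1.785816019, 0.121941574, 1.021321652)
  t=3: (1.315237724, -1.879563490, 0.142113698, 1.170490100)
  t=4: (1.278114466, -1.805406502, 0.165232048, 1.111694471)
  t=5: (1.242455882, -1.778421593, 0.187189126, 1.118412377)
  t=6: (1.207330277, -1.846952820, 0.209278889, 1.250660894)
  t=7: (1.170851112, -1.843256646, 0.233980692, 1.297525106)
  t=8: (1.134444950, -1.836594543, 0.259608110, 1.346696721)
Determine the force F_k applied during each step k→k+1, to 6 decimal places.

F_0 = -8.914026 N
F_1 = -11.637588 N
F_2 = -8.927909 N
F_3 = 7.582273 N
F_4 = 3.005749 N
F_5 = -6.341021 N
F_6 = 0.794276 N
F_7 = 1.128672 N

step 0→1:
  ẍ = (ẋ'−ẋ)/dt = (-1.664685345−-1.571576733)/0.019751 = -4.714121
  θ̈ = (θ̇'−θ̇)/dt = (0.841186561−0.699943678)/0.019751 = 7.151176
  sinθ=0.091375, cosθ=0.995817
  F = (M+m)·ẍ + m·l·cosθ·θ̈ − m·l·sinθ·θ̇² = -10.282781 + 1.377414 − 0.008659 = -8.914026
step 1→2:
  ẍ = (ẋ'−ẋ)/dt = (-1.785816019−-1.664685345)/0.019751 = -6.132888
  θ̈ = (θ̇'−θ̇)/dt = (1.021321652−0.841186561)/0.019751 = 9.120302
  sinθ=0.105133, cosθ=0.994458
  F = (M+m)·ẍ + m·l·cosθ·θ̈ − m·l·sinθ·θ̇² = -13.377497 + 1.754298 − 0.014389 = -11.637588
step 2→3:
  ẍ = (ẋ'−ẋ)/dt = (-1.879563490−-1.785816019)/0.019751 = -4.746467
  θ̈ = (θ̇'−θ̇)/dt = (1.170490100−1.021321652)/0.019751 = 7.552450
  sinθ=0.121640, cosθ=0.992574
  F = (M+m)·ẍ + m·l·cosθ·θ̈ − m·l·sinθ·θ̇² = -10.353336 + 1.449969 − 0.024542 = -8.927909
step 3→4:
  ẍ = (ẋ'−ẋ)/dt = (-1.805406502−-1.879563490)/0.019751 = 3.754594
  θ̈ = (θ̇'−θ̇)/dt = (1.111694471−1.170490100)/0.019751 = -2.976843
  sinθ=0.141636, cosθ=0.989919
  F = (M+m)·ẍ + m·l·cosθ·θ̈ − m·l·sinθ·θ̇² = 8.189791 + -0.569985 − 0.037533 = 7.582273
step 4→5:
  ẍ = (ẋ'−ẋ)/dt = (-1.778421593−-1.805406502)/0.019751 = 1.366255
  θ̈ = (θ̇'−θ̇)/dt = (1.118412377−1.111694471)/0.019751 = 0.340130
  sinθ=0.164481, cosθ=0.986380
  F = (M+m)·ẍ + m·l·cosθ·θ̈ − m·l·sinθ·θ̇² = 2.980174 + 0.064893 − 0.039318 = 3.005749
step 5→6:
  ẍ = (ẋ'−ẋ)/dt = (-1.846952820−-1.778421593)/0.019751 = -3.469760
  θ̈ = (θ̇'−θ̇)/dt = (1.250660894−1.118412377)/0.019751 = 6.695788
  sinθ=0.186098, cosθ=0.982531
  F = (M+m)·ẍ + m·l·cosθ·θ̈ − m·l·sinθ·θ̇² = -7.568490 + 1.272494 − 0.045025 = -6.341021
step 6→7:
  ẍ = (ẋ'−ẋ)/dt = (-1.843256646−-1.846952820)/0.019751 = 0.187139
  θ̈ = (θ̇'−θ̇)/dt = (1.297525106−1.250660894)/0.019751 = 2.372751
  sinθ=0.207755, cosθ=0.978181
  F = (M+m)·ẍ + m·l·cosθ·θ̈ − m·l·sinθ·θ̇² = 0.408200 + 0.448930 − 0.062855 = 0.794276
step 7→8:
  ẍ = (ẋ'−ẋ)/dt = (-1.836594543−-1.843256646)/0.019751 = 0.337305
  θ̈ = (θ̇'−θ̇)/dt = (1.346696721−1.297525106)/0.019751 = 2.489576
  sinθ=0.231852, cosθ=0.972751
  F = (M+m)·ẍ + m·l·cosθ·θ̈ − m·l·sinθ·θ̇² = 0.735753 + 0.468419 − 0.075500 = 1.128672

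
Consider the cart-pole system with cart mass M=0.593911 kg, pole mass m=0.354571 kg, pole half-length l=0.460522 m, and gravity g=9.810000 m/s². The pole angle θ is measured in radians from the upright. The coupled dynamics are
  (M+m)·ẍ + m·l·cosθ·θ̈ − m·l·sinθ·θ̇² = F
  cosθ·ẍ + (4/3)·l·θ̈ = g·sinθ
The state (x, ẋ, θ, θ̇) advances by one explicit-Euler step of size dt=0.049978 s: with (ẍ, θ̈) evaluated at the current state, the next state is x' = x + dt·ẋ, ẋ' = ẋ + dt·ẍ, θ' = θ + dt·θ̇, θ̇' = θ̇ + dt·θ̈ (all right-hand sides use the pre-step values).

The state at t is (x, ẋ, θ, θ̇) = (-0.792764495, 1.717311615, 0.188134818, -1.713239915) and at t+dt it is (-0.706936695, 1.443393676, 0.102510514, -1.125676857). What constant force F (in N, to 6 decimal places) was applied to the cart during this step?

ẍ = (ẋ'−ẋ)/dt = (1.443393676−1.717311615)/0.049978 = -5.480770
θ̈ = (θ̇'−θ̇)/dt = (-1.125676857−-1.713239915)/0.049978 = 11.756434
sinθ=0.187027, cosθ=0.982355
F = (M+m)·ẍ + m·l·cosθ·θ̈ − m·l·sinθ·θ̇² = -5.198412 + 1.885808 − 0.089638 = -3.402242

F = -3.402242 N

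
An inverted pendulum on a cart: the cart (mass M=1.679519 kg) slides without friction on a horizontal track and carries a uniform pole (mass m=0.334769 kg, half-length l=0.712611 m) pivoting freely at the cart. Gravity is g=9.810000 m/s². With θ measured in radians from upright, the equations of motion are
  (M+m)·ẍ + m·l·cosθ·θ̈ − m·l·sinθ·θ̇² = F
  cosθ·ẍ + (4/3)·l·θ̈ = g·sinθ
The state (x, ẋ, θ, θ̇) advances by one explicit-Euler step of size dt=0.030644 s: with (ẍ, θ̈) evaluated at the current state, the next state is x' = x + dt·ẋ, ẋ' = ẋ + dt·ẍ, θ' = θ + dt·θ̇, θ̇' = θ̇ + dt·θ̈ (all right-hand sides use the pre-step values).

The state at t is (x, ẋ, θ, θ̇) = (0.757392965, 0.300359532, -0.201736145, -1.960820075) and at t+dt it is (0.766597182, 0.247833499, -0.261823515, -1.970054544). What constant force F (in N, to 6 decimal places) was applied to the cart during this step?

ẍ = (ẋ'−ẋ)/dt = (0.247833499−0.300359532)/0.030644 = -1.714072
θ̈ = (θ̇'−θ̇)/dt = (-1.970054544−-1.960820075)/0.030644 = -0.301347
sinθ=-0.200371, cosθ=0.979720
F = (M+m)·ẍ + m·l·cosθ·θ̈ − m·l·sinθ·θ̇² = -3.452635 + -0.070431 − -0.183784 = -3.339283

F = -3.339283 N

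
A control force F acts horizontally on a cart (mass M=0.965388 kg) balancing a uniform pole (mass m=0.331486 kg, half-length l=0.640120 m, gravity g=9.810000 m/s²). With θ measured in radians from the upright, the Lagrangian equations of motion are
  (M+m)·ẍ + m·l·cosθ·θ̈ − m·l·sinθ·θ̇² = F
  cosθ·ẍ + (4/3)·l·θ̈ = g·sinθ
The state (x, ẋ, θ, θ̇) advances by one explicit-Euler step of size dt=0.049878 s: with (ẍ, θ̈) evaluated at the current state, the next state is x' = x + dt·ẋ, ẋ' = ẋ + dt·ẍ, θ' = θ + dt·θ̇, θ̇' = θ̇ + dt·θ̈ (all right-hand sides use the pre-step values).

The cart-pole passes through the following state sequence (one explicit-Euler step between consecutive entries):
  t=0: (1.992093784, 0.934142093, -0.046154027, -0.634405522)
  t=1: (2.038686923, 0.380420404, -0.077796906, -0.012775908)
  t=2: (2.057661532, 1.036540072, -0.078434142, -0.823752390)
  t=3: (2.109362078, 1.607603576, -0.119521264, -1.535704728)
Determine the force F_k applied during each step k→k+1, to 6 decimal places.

step 0→1:
  ẍ = (ẋ'−ẋ)/dt = (0.380420404−0.934142093)/0.049878 = -11.101521
  θ̈ = (θ̇'−θ̇)/dt = (-0.012775908−-0.634405522)/0.049878 = 12.463002
  sinθ=-0.046138, cosθ=0.998935
  F = (M+m)·ẍ + m·l·cosθ·θ̈ − m·l·sinθ·θ̇² = -14.397275 + 2.641718 − -0.003940 = -11.751616
step 1→2:
  ẍ = (ẋ'−ẋ)/dt = (1.036540072−0.380420404)/0.049878 = 13.154490
  θ̈ = (θ̇'−θ̇)/dt = (-0.823752390−-0.012775908)/0.049878 = -16.259202
  sinθ=-0.077718, cosθ=0.996975
  F = (M+m)·ẍ + m·l·cosθ·θ̈ − m·l·sinθ·θ̇² = 17.059716 + -3.439618 − -0.000003 = 13.620101
step 2→3:
  ẍ = (ẋ'−ẋ)/dt = (1.607603576−1.036540072)/0.049878 = 11.449206
  θ̈ = (θ̇'−θ̇)/dt = (-1.535704728−-0.823752390)/0.049878 = -14.273875
  sinθ=-0.078354, cosθ=0.996926
  F = (M+m)·ẍ + m·l·cosθ·θ̈ − m·l·sinθ·θ̇² = 14.848178 + -3.019474 − -0.011282 = 11.839986

F_0 = -11.751616 N
F_1 = 13.620101 N
F_2 = 11.839986 N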